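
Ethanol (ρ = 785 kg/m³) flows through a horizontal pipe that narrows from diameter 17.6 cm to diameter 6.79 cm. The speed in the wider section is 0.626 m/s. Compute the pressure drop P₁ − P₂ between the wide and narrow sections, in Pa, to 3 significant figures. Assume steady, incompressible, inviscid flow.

By continuity, v₂ = v₁·A₁/A₂ = 0.626·(243/36.2) = 4.21 m/s.
With no height change, Bernoulli's equation is P₁ + ½ρv₁² = P₂ + ½ρv₂².
P₁ − P₂ = ½·785·(4.21² − 0.626²) = ½·785·17.3 = 6790 Pa.

ΔP = 6790 Pa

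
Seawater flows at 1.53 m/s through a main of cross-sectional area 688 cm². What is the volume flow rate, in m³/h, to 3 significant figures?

Q = A·v = 0.0688 m² × 1.53 m/s = 0.105 m³/s.
Converting: 0.105 m³/s × 3600 = 379 m³/h.

Q = 379 m³/h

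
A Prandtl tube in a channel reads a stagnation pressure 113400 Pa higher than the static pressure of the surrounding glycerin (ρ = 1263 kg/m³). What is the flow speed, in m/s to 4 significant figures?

v = 13.40 m/s

The dynamic pressure equals the rise in static pressure at the stagnation point: ΔP = ½ρv².
v = √(2ΔP/ρ) = √(2·113400/1263) = 13.40 m/s.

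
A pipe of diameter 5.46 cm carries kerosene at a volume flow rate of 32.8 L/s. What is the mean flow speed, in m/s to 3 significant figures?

Q = 32.8 L/s = 0.0328 m³/s.
v = Q/A = 0.0328 / 0.00234 = 14.0 m/s.

v = 14.0 m/s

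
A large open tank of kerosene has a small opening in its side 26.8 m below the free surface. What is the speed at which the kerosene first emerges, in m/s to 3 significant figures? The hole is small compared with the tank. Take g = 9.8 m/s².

v ≈ 22.9 m/s

Bernoulli from surface to hole (P equal, v_surface ≈ 0): v = √(2gh) = √(2×9.8×26.8) = 22.9 m/s.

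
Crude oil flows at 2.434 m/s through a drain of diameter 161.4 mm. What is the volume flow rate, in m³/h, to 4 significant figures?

179.3 m³/h

Q = A·v = 0.02046 m² × 2.434 m/s = 0.04980 m³/s.
Converting: 0.04980 m³/s × 3600 = 179.3 m³/h.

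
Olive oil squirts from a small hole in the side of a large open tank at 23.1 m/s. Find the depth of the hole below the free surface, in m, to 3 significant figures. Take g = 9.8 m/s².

Torricelli: v = √(2gh), so h = v²/(2g).
h = 23.1²/(2·9.8) = 534/19.60 = 27.2 m.

27.2 m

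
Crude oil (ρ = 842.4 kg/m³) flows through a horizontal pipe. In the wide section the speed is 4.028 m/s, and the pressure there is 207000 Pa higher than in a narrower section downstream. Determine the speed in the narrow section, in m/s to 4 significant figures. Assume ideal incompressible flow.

v₂ = 22.53 m/s

With h₁ = h₂, rearranging Bernoulli gives v₂ = √(v₁² + 2ΔP/ρ).
v₂ = √(4.028² + 2·207000/842.4) = √(16.22 + 491.5) = 22.53 m/s.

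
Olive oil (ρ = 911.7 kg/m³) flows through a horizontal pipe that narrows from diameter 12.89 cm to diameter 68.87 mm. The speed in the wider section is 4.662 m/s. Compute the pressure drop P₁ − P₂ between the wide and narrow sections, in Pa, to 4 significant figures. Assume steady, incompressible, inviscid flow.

ΔP ≈ 111700 Pa

By continuity, v₂ = v₁·A₁/A₂ = 4.662·(130.5/37.25) = 16.33 m/s.
The pipe is horizontal, so Bernoulli reduces to P₁ + ½ρv₁² = P₂ + ½ρv₂².
P₁ − P₂ = ½·911.7·(16.33² − 4.662²) = ½·911.7·245.0 = 111700 Pa.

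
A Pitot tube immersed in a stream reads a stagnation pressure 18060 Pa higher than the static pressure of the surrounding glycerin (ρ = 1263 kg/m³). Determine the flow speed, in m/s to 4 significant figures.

The dynamic pressure equals the rise in static pressure at the stagnation point: ΔP = ½ρv².
v = √(2ΔP/ρ) = √(2·18060/1263) = 5.348 m/s.

v = 5.348 m/s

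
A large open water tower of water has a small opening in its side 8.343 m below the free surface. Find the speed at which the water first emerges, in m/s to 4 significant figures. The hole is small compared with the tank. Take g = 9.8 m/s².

v = 12.79 m/s

With the surface at rest and both surface and jet at atmospheric pressure, Bernoulli gives ρg h = ½ρv², so v = √(2gh) = √(2·9.8·8.343) = 12.79 m/s.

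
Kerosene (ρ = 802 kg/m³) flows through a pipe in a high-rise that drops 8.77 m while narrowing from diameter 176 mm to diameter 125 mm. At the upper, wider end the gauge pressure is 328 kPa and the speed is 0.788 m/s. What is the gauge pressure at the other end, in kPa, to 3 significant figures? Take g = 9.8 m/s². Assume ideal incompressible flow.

P₂ ≈ 396 kPa

Mass conservation (A₁v₁ = A₂v₂) gives v₂ = 0.788 × 243/123 = 1.56 m/s.
Applying Bernoulli between the two ends and solving for P₂: P₂ = P₁ + ½ρ(v₁² − v₂²) − ρgΔh.
P₂ = 328000 + ½·802·(0.788² − 1.56²) − 802·9.8·(−8.77) = 328000 + (-730) − (-68900) = 396000 Pa.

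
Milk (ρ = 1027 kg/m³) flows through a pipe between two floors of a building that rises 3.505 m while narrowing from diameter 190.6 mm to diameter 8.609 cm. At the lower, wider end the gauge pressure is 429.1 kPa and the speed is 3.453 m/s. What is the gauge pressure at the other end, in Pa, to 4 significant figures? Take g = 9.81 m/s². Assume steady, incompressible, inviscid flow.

By continuity, v₂ = v₁·A₁/A₂ = 3.453·(285.3/58.21) = 16.93 m/s.
Applying Bernoulli between the two ends and solving for P₂: P₂ = P₁ + ½ρ(v₁² − v₂²) − ρgΔh.
P₂ = 429100 + ½·1027·(3.453² − 16.93²) − 1027·9.81·(+3.505) = 429100 + (-141000) − (35310) = 252800 Pa.

P₂ ≈ 252800 Pa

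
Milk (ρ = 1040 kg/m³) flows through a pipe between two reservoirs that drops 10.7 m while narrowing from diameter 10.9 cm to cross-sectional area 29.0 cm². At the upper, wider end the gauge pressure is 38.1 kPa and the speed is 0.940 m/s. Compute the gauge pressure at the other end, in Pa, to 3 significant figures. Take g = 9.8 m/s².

Mass conservation (A₁v₁ = A₂v₂) gives v₂ = 0.940 × 93.3/29.0 = 3.02 m/s.
Bernoulli: P₁ + ½ρv₁² + ρg h₁ = P₂ + ½ρv₂² + ρg h₂, so P₂ = P₁ + ½ρ(v₁² − v₂²) − ρg(h₂ − h₁).
P₂ = 38100 + ½·1040·(0.940² − 3.02²) − 1040·9.8·(−10.7) = 38100 + (-4300) − (-109000) = 143000 Pa.

P₂ = 143000 Pa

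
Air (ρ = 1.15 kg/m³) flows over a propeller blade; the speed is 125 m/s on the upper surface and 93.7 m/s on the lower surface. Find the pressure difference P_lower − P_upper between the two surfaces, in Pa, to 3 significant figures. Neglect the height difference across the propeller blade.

The pressure is lower where the speed is higher: ΔP = ½ρ(v_up² − v_low²).
ΔP = ½·1.15·(125² − 93.7²) = 3940 Pa.

3940 Pa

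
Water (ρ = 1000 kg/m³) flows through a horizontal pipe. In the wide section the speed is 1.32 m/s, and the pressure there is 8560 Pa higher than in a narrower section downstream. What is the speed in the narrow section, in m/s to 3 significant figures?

With h₁ = h₂, rearranging Bernoulli gives v₂ = √(v₁² + 2ΔP/ρ).
v₂ = √(1.32² + 2·8560/1000) = √(1.74 + 17.1) = 4.34 m/s.

v₂ ≈ 4.34 m/s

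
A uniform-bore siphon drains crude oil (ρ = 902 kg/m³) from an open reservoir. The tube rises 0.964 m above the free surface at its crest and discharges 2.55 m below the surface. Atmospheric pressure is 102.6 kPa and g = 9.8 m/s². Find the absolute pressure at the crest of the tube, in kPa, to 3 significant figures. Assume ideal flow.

P_top = 71.5 kPa

From the surface to the outlet (both open to atmosphere, surface at rest): v = √(2g·h_out) = √(2·9.8·2.55) = 7.07 m/s.
With constant cross-section the crest speed equals v; applying Bernoulli from the surface up to the crest, P_top = P_atm − ½ρv² − ρg·h_top.
P_top = 102600 − ½·902·7.07² − 902·9.8·0.964 = 71500 Pa.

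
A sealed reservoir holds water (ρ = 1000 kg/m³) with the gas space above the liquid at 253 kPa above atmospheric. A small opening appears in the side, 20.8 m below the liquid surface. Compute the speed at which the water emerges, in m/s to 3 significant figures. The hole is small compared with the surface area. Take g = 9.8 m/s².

v = 30.2 m/s

Take point 1 at the surface (v₁ ≈ 0) and point 2 at the hole (at atmospheric pressure). Bernoulli: P₁ + ρg h = P_atm + ½ρv₂².
With P₁ − P_atm = 253000 Pa, v₂ = √(2gh + 2ΔP/ρ) = √(2·9.8·20.8 + 2·253000/1000) = 30.2 m/s.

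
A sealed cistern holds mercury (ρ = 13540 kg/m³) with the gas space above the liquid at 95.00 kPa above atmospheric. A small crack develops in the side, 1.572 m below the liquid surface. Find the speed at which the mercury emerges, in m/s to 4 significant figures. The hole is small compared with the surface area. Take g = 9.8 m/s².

v ≈ 6.697 m/s

Take point 1 at the surface (v₁ ≈ 0) and point 2 at the hole (at atmospheric pressure). Bernoulli: P₁ + ρg h = P_atm + ½ρv₂².
With P₁ − P_atm = 95000 Pa, v₂ = √(2gh + 2ΔP/ρ) = √(2·9.8·1.572 + 2·95000/13540) = 6.697 m/s.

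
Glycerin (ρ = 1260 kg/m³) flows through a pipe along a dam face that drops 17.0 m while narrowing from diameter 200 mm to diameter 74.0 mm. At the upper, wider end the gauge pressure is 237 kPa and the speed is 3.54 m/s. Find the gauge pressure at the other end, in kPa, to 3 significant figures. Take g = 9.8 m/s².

33.6 kPa

The volume flow rate is constant, so v₂ = (A₁/A₂)v₁ = (314/43.0)·3.54 = 25.9 m/s.
Energy conservation along the streamline gives P₂ = P₁ − ½ρ(v₂² − v₁²) − ρg(h₂ − h₁).
P₂ = 237000 + ½·1260·(3.54² − 25.9²) − 1260·9.8·(−17.0) = 237000 + (-413000) − (-210000) = 33600 Pa.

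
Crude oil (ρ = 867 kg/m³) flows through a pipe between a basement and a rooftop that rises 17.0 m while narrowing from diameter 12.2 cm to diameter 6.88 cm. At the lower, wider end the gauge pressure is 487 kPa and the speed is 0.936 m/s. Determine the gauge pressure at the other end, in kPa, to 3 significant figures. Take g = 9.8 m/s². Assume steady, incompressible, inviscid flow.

The volume flow rate is constant, so v₂ = (A₁/A₂)v₁ = (117/37.2)·0.936 = 2.94 m/s.
Bernoulli: P₁ + ½ρv₁² + ρg h₁ = P₂ + ½ρv₂² + ρg h₂, so P₂ = P₁ + ½ρ(v₁² − v₂²) − ρg(h₂ − h₁).
P₂ = 487000 + ½·867·(0.936² − 2.94²) − 867·9.8·(+17.0) = 487000 + (-3380) − (144000) = 339000 Pa.

P₂ = 339 kPa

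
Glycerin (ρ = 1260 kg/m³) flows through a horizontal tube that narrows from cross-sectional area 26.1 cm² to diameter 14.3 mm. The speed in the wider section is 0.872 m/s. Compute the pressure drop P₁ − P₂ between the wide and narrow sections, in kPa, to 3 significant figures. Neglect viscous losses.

Mass conservation (A₁v₁ = A₂v₂) gives v₂ = 0.872 × 26.1/1.61 = 14.2 m/s.
The pipe is horizontal, so Bernoulli reduces to P₁ + ½ρv₁² = P₂ + ½ρv₂².
P₁ − P₂ = ½·1260·(14.2² − 0.872²) = ½·1260·200 = 126000 Pa.

ΔP ≈ 126 kPa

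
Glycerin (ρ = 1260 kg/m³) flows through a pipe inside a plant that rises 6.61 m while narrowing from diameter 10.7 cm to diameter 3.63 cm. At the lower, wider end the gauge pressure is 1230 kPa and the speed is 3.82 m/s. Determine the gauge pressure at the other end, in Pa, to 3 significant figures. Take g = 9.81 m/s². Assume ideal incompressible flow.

P₂ ≈ 463000 Pa

Continuity gives A₁v₁ = A₂v₂, so v₂ = (89.9 cm²)/(10.3 cm²) × 3.82 m/s = 33.2 m/s.
Energy conservation along the streamline gives P₂ = P₁ − ½ρ(v₂² − v₁²) − ρg(h₂ − h₁).
P₂ = 1230000 + ½·1260·(3.82² − 33.2²) − 1260·9.81·(+6.61) = 1230000 + (-685000) − (81700) = 463000 Pa.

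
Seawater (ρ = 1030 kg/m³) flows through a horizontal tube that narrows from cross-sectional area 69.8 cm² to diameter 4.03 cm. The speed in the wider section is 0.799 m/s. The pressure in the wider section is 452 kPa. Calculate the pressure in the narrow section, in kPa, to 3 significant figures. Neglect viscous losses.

The volume flow rate is constant, so v₂ = (A₁/A₂)v₁ = (69.8/12.8)·0.799 = 4.37 m/s.
With no height change, Bernoulli's equation is P₁ + ½ρv₁² = P₂ + ½ρv₂².
P₂ = P₁ − ½ρ(v₂² − v₁²) = 452000 − ½·1030·(4.37² − 0.799²) = 452000 − 9520 = 442000 Pa.

P₂ = 442 kPa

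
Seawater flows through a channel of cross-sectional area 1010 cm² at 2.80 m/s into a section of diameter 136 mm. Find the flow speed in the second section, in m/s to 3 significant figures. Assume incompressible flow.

By continuity, v₂ = v₁·A₁/A₂ = 2.80·(1010/145) = 19.5 m/s.

v₂ ≈ 19.5 m/s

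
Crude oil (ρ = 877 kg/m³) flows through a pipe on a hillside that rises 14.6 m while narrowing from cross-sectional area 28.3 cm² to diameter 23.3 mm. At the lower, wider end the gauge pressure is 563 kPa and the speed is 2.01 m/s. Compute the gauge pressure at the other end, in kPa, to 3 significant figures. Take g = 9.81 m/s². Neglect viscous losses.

P₂ = 361 kPa

Mass conservation (A₁v₁ = A₂v₂) gives v₂ = 2.01 × 28.3/4.26 = 13.3 m/s.
Bernoulli: P₁ + ½ρv₁² + ρg h₁ = P₂ + ½ρv₂² + ρg h₂, so P₂ = P₁ + ½ρ(v₁² − v₂²) − ρg(h₂ − h₁).
P₂ = 563000 + ½·877·(2.01² − 13.3²) − 877·9.81·(+14.6) = 563000 + (-76300) − (126000) = 361000 Pa.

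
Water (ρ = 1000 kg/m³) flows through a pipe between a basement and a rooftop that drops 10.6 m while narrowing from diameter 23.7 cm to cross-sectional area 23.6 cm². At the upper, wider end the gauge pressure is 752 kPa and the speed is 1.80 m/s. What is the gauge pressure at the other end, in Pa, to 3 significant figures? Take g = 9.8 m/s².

P₂ = 291000 Pa

Mass conservation (A₁v₁ = A₂v₂) gives v₂ = 1.80 × 441/23.6 = 33.6 m/s.
Energy conservation along the streamline gives P₂ = P₁ − ½ρ(v₂² − v₁²) − ρg(h₂ − h₁).
P₂ = 752000 + ½·1000·(1.80² − 33.6²) − 1000·9.8·(−10.6) = 752000 + (-564000) − (-104000) = 291000 Pa.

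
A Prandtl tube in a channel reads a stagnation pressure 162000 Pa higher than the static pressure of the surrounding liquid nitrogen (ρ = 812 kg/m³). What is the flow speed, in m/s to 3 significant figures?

Bernoulli between the free stream and the stagnation point: ½ρv² = P_stag − P_static.
v = √(2ΔP/ρ) = √(2·162000/812) = 20.0 m/s.

v ≈ 20.0 m/s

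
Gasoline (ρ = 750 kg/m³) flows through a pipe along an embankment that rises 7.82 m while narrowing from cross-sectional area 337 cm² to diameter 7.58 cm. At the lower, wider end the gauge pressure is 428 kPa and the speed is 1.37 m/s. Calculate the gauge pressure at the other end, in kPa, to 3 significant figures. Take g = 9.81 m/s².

332 kPa

Continuity gives A₁v₁ = A₂v₂, so v₂ = (337 cm²)/(45.1 cm²) × 1.37 m/s = 10.2 m/s.
Applying Bernoulli between the two ends and solving for P₂: P₂ = P₁ + ½ρ(v₁² − v₂²) − ρgΔh.
P₂ = 428000 + ½·750·(1.37² − 10.2²) − 750·9.81·(+7.82) = 428000 + (-38500) − (57500) = 332000 Pa.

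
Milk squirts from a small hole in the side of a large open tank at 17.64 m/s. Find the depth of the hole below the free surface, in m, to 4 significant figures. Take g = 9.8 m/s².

For a small hole in a large open tank, ½v² = gh, giving h = v²/(2g).
h = 17.64²/(2·9.8) = 311.2/19.60 = 15.88 m.

h ≈ 15.88 m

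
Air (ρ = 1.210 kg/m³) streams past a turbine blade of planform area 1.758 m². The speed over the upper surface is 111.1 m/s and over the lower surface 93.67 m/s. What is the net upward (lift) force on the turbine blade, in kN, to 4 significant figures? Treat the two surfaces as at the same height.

The faster flow above has the lower pressure; Bernoulli (same height) gives ΔP = ½ρ(v_up² − v_low²).
ΔP = ½·1.210·(111.1² − 93.67²) = 2159 Pa.
Lift = ΔP · A = 2159 × 1.758 = 3796 N.

3.796 kN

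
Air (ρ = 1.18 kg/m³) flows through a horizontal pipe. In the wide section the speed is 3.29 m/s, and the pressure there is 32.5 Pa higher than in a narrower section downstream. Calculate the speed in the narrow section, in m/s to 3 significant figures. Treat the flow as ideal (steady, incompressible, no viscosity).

v₂ ≈ 8.12 m/s

Along the level pipe P + ½ρv² is conserved, hence v₂² = v₁² + 2(P₁ − P₂)/ρ.
v₂ = √(3.29² + 2·32.5/1.18) = √(10.8 + 55.1) = 8.12 m/s.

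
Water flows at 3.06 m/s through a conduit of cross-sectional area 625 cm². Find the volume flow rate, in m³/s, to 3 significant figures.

Q = A·v = 0.0625 m² × 3.06 m/s = 0.191 m³/s.

0.191 m³/s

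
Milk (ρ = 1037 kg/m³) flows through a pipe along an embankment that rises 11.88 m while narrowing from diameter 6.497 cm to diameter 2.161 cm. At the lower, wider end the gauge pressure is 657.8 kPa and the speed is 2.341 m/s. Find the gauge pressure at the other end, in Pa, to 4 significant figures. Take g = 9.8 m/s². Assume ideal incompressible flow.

P₂ = 307800 Pa

Continuity gives A₁v₁ = A₂v₂, so v₂ = (33.15 cm²)/(3.668 cm²) × 2.341 m/s = 21.16 m/s.
Applying Bernoulli between the two ends and solving for P₂: P₂ = P₁ + ½ρ(v₁² − v₂²) − ρgΔh.
P₂ = 657800 + ½·1037·(2.341² − 21.16²) − 1037·9.8·(+11.88) = 657800 + (-229300) − (120700) = 307800 Pa.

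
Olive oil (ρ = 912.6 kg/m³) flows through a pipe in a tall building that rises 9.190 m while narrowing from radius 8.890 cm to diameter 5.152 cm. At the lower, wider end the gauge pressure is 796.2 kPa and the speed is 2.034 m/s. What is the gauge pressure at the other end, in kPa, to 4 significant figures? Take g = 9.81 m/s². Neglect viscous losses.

P₂ ≈ 448.0 kPa

Continuity gives A₁v₁ = A₂v₂, so v₂ = (248.3 cm²)/(20.85 cm²) × 2.034 m/s = 24.22 m/s.
Energy conservation along the streamline gives P₂ = P₁ − ½ρ(v₂² − v₁²) − ρg(h₂ − h₁).
P₂ = 796200 + ½·912.6·(2.034² − 24.22²) − 912.6·9.81·(+9.190) = 796200 + (-265900) − (82270) = 448000 Pa.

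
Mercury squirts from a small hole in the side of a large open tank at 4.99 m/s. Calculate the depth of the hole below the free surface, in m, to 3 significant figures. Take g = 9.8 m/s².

Torricelli: v = √(2gh), so h = v²/(2g).
h = 4.99²/(2·9.8) = 24.9/19.60 = 1.27 m.

h ≈ 1.27 m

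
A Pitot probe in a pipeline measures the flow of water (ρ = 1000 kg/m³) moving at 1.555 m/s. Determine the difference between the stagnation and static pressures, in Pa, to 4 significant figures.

At the stagnation point the flow is brought to rest, so Bernoulli gives P_stag − P_static = ½ρv².
ΔP = ½·1000·1.555² = 1209 Pa.

ΔP = 1209 Pa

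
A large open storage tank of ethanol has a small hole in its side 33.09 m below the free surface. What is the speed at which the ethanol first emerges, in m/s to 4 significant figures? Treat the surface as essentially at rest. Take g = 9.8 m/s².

Bernoulli from surface to hole (P equal, v_surface ≈ 0): v = √(2gh) = √(2×9.8×33.09) = 25.47 m/s.

v ≈ 25.47 m/s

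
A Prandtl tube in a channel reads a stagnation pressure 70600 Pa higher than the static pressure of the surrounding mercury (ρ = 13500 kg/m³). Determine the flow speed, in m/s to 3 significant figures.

v ≈ 3.23 m/s

At the stagnation point the flow is brought to rest, so Bernoulli gives P_stag − P_static = ½ρv².
v = √(2ΔP/ρ) = √(2·70600/13500) = 3.23 m/s.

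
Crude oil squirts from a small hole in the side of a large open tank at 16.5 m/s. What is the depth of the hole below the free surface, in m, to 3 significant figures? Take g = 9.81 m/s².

Torricelli: v = √(2gh), so h = v²/(2g).
h = 16.5²/(2·9.81) = 272/19.62 = 13.9 m.

h = 13.9 m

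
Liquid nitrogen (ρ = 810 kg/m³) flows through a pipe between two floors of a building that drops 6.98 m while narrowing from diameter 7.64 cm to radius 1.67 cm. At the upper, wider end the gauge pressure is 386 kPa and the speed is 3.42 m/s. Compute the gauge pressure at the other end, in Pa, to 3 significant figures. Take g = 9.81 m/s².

P₂ = 317000 Pa

By continuity, v₂ = v₁·A₁/A₂ = 3.42·(45.8/8.76) = 17.9 m/s.
Bernoulli: P₁ + ½ρv₁² + ρg h₁ = P₂ + ½ρv₂² + ρg h₂, so P₂ = P₁ + ½ρ(v₁² − v₂²) − ρg(h₂ − h₁).
P₂ = 386000 + ½·810·(3.42² − 17.9²) − 810·9.81·(−6.98) = 386000 + (-125000) − (-55500) = 317000 Pa.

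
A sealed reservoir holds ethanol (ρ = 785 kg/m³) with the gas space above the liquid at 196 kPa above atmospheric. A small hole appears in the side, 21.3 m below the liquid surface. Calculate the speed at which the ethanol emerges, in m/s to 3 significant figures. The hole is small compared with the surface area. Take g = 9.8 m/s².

Take point 1 at the surface (v₁ ≈ 0) and point 2 at the hole (at atmospheric pressure). Bernoulli: P₁ + ρg h = P_atm + ½ρv₂².
With P₁ − P_atm = 196000 Pa, v₂ = √(2gh + 2ΔP/ρ) = √(2·9.8·21.3 + 2·196000/785) = 30.3 m/s.

v ≈ 30.3 m/s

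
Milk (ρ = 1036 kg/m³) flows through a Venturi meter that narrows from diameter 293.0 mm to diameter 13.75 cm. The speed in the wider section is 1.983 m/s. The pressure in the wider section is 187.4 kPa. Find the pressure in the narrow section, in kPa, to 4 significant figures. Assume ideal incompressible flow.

P₂ ≈ 147.4 kPa

Continuity gives A₁v₁ = A₂v₂, so v₂ = (674.3 cm²)/(148.5 cm²) × 1.983 m/s = 9.004 m/s.
Along the horizontal streamline, P + ½ρv² is constant.
P₂ = P₁ − ½ρ(v₂² − v₁²) = 187400 − ½·1036·(9.004² − 1.983²) = 187400 − 39960 = 147400 Pa.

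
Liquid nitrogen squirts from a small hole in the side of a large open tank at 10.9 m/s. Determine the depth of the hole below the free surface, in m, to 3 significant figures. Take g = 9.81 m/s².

Inverting v = √(2gh) gives h = v² / 2g.
h = 10.9²/(2·9.81) = 119/19.62 = 6.06 m.

h ≈ 6.06 m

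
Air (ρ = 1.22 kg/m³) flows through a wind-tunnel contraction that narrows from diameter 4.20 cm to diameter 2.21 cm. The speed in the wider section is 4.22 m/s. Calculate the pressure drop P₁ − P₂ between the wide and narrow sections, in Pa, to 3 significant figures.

ΔP = 131 Pa

Continuity gives A₁v₁ = A₂v₂, so v₂ = (13.9 cm²)/(3.84 cm²) × 4.22 m/s = 15.2 m/s.
Bernoulli (h₁ = h₂): P₁ − P₂ = ½ρ(v₂² − v₁²).
P₁ − P₂ = ½·1.22·(15.2² − 4.22²) = ½·1.22·214 = 131 Pa.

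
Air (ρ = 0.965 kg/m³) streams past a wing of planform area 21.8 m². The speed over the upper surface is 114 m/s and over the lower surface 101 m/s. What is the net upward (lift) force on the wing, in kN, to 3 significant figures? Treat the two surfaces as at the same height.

F ≈ 29.4 kN

With equal heights on the two surfaces, Bernoulli gives P_lower − P_upper = ½ρ(v_upper² − v_lower²).
ΔP = ½·0.965·(114² − 101²) = 1350 Pa.
Lift = ΔP · A = 1350 × 21.8 = 29400 N.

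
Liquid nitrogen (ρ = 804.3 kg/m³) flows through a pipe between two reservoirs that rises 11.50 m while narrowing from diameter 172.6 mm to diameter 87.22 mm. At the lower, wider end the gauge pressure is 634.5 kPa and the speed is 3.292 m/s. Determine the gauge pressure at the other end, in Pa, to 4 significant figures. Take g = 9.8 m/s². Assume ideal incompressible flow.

481400 Pa

By continuity, v₂ = v₁·A₁/A₂ = 3.292·(234.0/59.75) = 12.89 m/s.
Bernoulli: P₁ + ½ρv₁² + ρg h₁ = P₂ + ½ρv₂² + ρg h₂, so P₂ = P₁ + ½ρ(v₁² − v₂²) − ρg(h₂ − h₁).
P₂ = 634500 + ½·804.3·(3.292² − 12.89²) − 804.3·9.8·(+11.50) = 634500 + (-62480) − (90640) = 481400 Pa.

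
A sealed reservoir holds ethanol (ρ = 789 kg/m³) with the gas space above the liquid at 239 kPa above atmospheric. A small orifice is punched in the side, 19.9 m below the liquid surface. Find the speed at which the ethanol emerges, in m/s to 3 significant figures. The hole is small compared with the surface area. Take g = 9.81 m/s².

31.6 m/s

Take point 1 at the surface (v₁ ≈ 0) and point 2 at the hole (at atmospheric pressure). Bernoulli: P₁ + ρg h = P_atm + ½ρv₂².
With P₁ − P_atm = 239000 Pa, v₂ = √(2gh + 2ΔP/ρ) = √(2·9.81·19.9 + 2·239000/789) = 31.6 m/s.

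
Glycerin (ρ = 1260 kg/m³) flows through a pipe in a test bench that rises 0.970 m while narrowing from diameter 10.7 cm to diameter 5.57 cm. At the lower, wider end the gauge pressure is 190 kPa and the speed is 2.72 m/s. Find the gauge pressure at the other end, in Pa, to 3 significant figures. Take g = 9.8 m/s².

119000 Pa

By continuity, v₂ = v₁·A₁/A₂ = 2.72·(89.9/24.4) = 10.0 m/s.
Applying Bernoulli between the two ends and solving for P₂: P₂ = P₁ + ½ρ(v₁² − v₂²) − ρgΔh.
P₂ = 190000 + ½·1260·(2.72² − 10.0²) − 1260·9.8·(+0.970) = 190000 + (-58800) − (12000) = 119000 Pa.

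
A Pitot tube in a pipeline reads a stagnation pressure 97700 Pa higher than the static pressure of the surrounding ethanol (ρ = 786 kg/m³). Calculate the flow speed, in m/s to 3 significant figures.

v = 15.8 m/s

The dynamic pressure equals the rise in static pressure at the stagnation point: ΔP = ½ρv².
v = √(2ΔP/ρ) = √(2·97700/786) = 15.8 m/s.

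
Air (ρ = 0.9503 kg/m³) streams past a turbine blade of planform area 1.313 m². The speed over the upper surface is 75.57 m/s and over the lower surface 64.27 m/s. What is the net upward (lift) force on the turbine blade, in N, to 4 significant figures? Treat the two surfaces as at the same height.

From P + ½ρv² = const at equal height, P_low − P_up = ½ρ(v_up² − v_low²).
ΔP = ½·0.9503·(75.57² − 64.27²) = 750.8 Pa.
Lift = ΔP · A = 750.8 × 1.313 = 985.8 N.

F ≈ 985.8 N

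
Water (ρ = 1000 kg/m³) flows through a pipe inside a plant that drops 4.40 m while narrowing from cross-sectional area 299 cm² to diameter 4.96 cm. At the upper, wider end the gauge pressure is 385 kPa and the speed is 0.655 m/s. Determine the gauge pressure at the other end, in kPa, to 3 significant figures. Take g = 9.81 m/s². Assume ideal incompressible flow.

377 kPa

Continuity gives A₁v₁ = A₂v₂, so v₂ = (299 cm²)/(19.3 cm²) × 0.655 m/s = 10.1 m/s.
Bernoulli: P₁ + ½ρv₁² + ρg h₁ = P₂ + ½ρv₂² + ρg h₂, so P₂ = P₁ + ½ρ(v₁² − v₂²) − ρg(h₂ − h₁).
P₂ = 385000 + ½·1000·(0.655² − 10.1²) − 1000·9.81·(−4.40) = 385000 + (-51200) − (-43200) = 377000 Pa.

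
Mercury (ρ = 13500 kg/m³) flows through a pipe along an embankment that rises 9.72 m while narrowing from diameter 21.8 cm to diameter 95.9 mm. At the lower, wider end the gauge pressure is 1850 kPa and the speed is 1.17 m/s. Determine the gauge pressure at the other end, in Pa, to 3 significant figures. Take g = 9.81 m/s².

P₂ ≈ 325000 Pa

By continuity, v₂ = v₁·A₁/A₂ = 1.17·(373/72.2) = 6.05 m/s.
Energy conservation along the streamline gives P₂ = P₁ − ½ρ(v₂² − v₁²) − ρg(h₂ − h₁).
P₂ = 1850000 + ½·13500·(1.17² − 6.05²) − 13500·9.81·(+9.72) = 1850000 + (-237000) − (1290000) = 325000 Pa.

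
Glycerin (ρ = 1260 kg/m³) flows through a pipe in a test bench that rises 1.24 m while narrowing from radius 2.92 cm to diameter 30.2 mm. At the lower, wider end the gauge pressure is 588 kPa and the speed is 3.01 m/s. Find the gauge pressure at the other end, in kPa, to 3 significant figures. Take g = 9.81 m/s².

P₂ = 499 kPa

The volume flow rate is constant, so v₂ = (A₁/A₂)v₁ = (26.8/7.16)·3.01 = 11.3 m/s.
Applying Bernoulli between the two ends and solving for P₂: P₂ = P₁ + ½ρ(v₁² − v₂²) − ρgΔh.
P₂ = 588000 + ½·1260·(3.01² − 11.3²) − 1260·9.81·(+1.24) = 588000 + (-74100) − (15300) = 499000 Pa.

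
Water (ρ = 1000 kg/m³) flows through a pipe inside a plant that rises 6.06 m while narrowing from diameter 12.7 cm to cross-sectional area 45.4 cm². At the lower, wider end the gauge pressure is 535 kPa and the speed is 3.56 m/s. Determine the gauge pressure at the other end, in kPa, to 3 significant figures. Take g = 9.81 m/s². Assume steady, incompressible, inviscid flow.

Continuity gives A₁v₁ = A₂v₂, so v₂ = (127 cm²)/(45.4 cm²) × 3.56 m/s = 9.93 m/s.
Applying Bernoulli between the two ends and solving for P₂: P₂ = P₁ + ½ρ(v₁² − v₂²) − ρgΔh.
P₂ = 535000 + ½·1000·(3.56² − 9.93²) − 1000·9.81·(+6.06) = 535000 + (-43000) − (59400) = 433000 Pa.

433 kPa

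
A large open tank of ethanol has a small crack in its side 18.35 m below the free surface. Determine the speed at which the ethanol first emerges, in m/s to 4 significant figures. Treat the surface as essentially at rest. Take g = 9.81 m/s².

v ≈ 18.97 m/s

With the surface at rest and both surface and jet at atmospheric pressure, Bernoulli gives ρg h = ½ρv², so v = √(2gh) = √(2·9.81·18.35) = 18.97 m/s.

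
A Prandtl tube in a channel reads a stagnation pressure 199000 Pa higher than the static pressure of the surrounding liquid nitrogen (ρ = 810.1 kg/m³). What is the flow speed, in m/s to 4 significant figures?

v ≈ 22.17 m/s

Bernoulli between the free stream and the stagnation point: ½ρv² = P_stag − P_static.
v = √(2ΔP/ρ) = √(2·199000/810.1) = 22.17 m/s.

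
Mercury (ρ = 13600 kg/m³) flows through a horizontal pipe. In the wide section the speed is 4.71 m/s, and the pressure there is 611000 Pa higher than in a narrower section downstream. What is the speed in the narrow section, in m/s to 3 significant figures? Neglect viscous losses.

v₂ ≈ 10.6 m/s

With h₁ = h₂, rearranging Bernoulli gives v₂ = √(v₁² + 2ΔP/ρ).
v₂ = √(4.71² + 2·611000/13600) = √(22.2 + 89.9) = 10.6 m/s.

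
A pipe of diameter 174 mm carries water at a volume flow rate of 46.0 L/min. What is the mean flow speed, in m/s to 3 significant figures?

v ≈ 0.0322 m/s

Q = 46.0 L/min = 0.000767 m³/s.
v = Q/A = 0.000767 / 0.0238 = 0.0322 m/s.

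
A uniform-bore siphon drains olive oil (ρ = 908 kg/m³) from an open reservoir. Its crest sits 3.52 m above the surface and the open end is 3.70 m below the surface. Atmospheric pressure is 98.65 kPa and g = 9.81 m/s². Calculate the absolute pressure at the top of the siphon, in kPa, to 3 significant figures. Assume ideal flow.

The outlet speed comes from Torricelli: v = √(2g·3.70) = 8.52 m/s.
Continuity keeps v the same throughout the tube; from surface to crest, P_atm + 0 = P_top + ½ρv² + ρg·h_top.
P_top = 98650 − ½·908·8.52² − 908·9.81·3.52 = 34300 Pa.

P_top ≈ 34.3 kPa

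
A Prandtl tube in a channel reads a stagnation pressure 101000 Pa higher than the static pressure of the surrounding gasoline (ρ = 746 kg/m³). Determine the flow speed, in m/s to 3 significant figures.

v = 16.5 m/s

At the stagnation point the flow is brought to rest, so Bernoulli gives P_stag − P_static = ½ρv².
v = √(2ΔP/ρ) = √(2·101000/746) = 16.5 m/s.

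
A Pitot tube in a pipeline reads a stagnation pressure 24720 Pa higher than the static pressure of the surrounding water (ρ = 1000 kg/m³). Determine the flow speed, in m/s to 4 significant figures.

Bernoulli between the free stream and the stagnation point: ½ρv² = P_stag − P_static.
v = √(2ΔP/ρ) = √(2·24720/1000) = 7.031 m/s.

v ≈ 7.031 m/s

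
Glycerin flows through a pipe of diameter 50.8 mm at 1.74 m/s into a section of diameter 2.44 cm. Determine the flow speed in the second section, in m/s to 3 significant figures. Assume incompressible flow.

Mass conservation (A₁v₁ = A₂v₂) gives v₂ = 1.74 × 20.3/4.68 = 7.54 m/s.

v₂ ≈ 7.54 m/s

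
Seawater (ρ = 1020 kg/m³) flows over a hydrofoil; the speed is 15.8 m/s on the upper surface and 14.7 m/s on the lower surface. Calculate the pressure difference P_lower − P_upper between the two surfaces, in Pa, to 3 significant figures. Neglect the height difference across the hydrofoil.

17100 Pa

Bernoulli (same height): P_lower − P_upper = ½ρ(v_upper² − v_lower²).
ΔP = ½·1020·(15.8² − 14.7²) = 17100 Pa.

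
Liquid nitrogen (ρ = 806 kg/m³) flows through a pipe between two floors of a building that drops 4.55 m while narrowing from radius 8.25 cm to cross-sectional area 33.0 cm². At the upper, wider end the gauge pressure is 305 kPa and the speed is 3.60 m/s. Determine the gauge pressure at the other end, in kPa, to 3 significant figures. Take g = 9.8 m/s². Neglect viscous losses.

P₂ ≈ 127 kPa

Continuity gives A₁v₁ = A₂v₂, so v₂ = (214 cm²)/(33.0 cm²) × 3.60 m/s = 23.3 m/s.
Energy conservation along the streamline gives P₂ = P₁ − ½ρ(v₂² − v₁²) − ρg(h₂ − h₁).
P₂ = 305000 + ½·806·(3.60² − 23.3²) − 806·9.8·(−4.55) = 305000 + (-214000) − (-35900) = 127000 Pa.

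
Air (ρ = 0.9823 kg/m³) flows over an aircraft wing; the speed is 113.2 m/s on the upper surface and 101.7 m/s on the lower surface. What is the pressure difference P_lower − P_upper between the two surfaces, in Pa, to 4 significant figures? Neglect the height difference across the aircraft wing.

The pressure is lower where the speed is higher: ΔP = ½ρ(v_up² − v_low²).
ΔP = ½·0.9823·(113.2² − 101.7²) = 1214 Pa.

1214 Pa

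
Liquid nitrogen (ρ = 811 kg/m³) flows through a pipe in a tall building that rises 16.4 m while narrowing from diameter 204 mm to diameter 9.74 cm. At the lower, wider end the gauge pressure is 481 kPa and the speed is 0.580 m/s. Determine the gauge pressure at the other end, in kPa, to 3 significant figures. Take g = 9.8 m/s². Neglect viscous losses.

The volume flow rate is constant, so v₂ = (A₁/A₂)v₁ = (327/74.5)·0.580 = 2.54 m/s.
Applying Bernoulli between the two ends and solving for P₂: P₂ = P₁ + ½ρ(v₁² − v₂²) − ρgΔh.
P₂ = 481000 + ½·811·(0.580² − 2.54²) − 811·9.8·(+16.4) = 481000 + (-2490) − (130000) = 348000 Pa.

P₂ ≈ 348 kPa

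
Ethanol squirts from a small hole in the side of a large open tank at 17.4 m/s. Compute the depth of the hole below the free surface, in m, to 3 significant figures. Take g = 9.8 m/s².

h ≈ 15.4 m

Inverting v = √(2gh) gives h = v² / 2g.
h = 17.4²/(2·9.8) = 303/19.60 = 15.4 m.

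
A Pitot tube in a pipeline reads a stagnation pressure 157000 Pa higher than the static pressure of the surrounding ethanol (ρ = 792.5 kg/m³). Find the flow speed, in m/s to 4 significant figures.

The dynamic pressure equals the rise in static pressure at the stagnation point: ΔP = ½ρv².
v = √(2ΔP/ρ) = √(2·157000/792.5) = 19.91 m/s.

19.91 m/s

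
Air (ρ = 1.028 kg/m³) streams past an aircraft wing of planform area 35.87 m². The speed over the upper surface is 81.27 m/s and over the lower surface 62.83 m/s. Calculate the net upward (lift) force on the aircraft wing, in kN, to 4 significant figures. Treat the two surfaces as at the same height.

F ≈ 48.99 kN

With equal heights on the two surfaces, Bernoulli gives P_lower − P_upper = ½ρ(v_upper² − v_lower²).
ΔP = ½·1.028·(81.27² − 62.83²) = 1366 Pa.
Lift = ΔP · A = 1366 × 35.87 = 48990 N.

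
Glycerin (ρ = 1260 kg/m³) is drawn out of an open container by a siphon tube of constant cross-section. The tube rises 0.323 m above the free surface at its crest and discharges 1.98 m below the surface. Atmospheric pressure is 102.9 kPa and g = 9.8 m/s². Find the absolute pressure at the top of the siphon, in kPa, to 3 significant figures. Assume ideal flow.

The outlet speed comes from Torricelli: v = √(2g·1.98) = 6.23 m/s.
With constant cross-section the crest speed equals v; applying Bernoulli from the surface up to the crest, P_top = P_atm − ½ρv² − ρg·h_top.
P_top = 102900 − ½·1260·6.23² − 1260·9.8·0.323 = 74500 Pa.

74.5 kPa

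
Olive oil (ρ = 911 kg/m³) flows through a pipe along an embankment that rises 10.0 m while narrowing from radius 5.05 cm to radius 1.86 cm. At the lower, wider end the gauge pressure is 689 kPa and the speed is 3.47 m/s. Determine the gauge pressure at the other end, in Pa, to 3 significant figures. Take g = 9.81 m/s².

P₂ ≈ 307000 Pa

Mass conservation (A₁v₁ = A₂v₂) gives v₂ = 3.47 × 80.1/10.9 = 25.6 m/s.
Bernoulli: P₁ + ½ρv₁² + ρg h₁ = P₂ + ½ρv₂² + ρg h₂, so P₂ = P₁ + ½ρ(v₁² − v₂²) − ρg(h₂ − h₁).
P₂ = 689000 + ½·911·(3.47² − 25.6²) − 911·9.81·(+10.0) = 689000 + (-293000) − (89400) = 307000 Pa.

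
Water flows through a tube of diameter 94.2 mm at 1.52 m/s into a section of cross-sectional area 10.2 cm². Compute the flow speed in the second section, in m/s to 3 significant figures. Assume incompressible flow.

Mass conservation (A₁v₁ = A₂v₂) gives v₂ = 1.52 × 69.7/10.2 = 10.4 m/s.

10.4 m/s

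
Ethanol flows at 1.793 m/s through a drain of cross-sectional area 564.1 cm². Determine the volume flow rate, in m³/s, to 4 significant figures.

Q ≈ 0.1011 m³/s

Q = A·v = 0.05641 m² × 1.793 m/s = 0.1011 m³/s.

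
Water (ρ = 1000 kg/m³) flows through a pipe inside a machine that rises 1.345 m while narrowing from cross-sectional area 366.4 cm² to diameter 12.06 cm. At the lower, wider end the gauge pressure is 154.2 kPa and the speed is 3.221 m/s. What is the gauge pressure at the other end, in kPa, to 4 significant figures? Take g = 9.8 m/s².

The volume flow rate is constant, so v₂ = (A₁/A₂)v₁ = (366.4/114.2)·3.221 = 10.33 m/s.
Bernoulli: P₁ + ½ρv₁² + ρg h₁ = P₂ + ½ρv₂² + ρg h₂, so P₂ = P₁ + ½ρ(v₁² − v₂²) − ρg(h₂ − h₁).
P₂ = 154200 + ½·1000·(3.221² − 10.33²) − 1000·9.8·(+1.345) = 154200 + (-48180) − (13180) = 92840 Pa.

92.84 kPa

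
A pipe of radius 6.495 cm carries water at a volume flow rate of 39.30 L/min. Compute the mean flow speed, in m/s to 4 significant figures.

Q = 39.30 L/min = 0.0006550 m³/s.
v = Q/A = 0.0006550 / 0.01325 = 0.04942 m/s.

0.04942 m/s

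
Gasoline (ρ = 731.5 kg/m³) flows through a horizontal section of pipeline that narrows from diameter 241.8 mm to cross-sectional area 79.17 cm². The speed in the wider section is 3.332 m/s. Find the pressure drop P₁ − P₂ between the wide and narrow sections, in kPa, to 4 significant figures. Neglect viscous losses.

By continuity, v₂ = v₁·A₁/A₂ = 3.332·(459.2/79.17) = 19.33 m/s.
The pipe is horizontal, so Bernoulli reduces to P₁ + ½ρv₁² = P₂ + ½ρv₂².
P₁ − P₂ = ½·731.5·(19.33² − 3.332²) = ½·731.5·362.4 = 132500 Pa.

132.5 kPa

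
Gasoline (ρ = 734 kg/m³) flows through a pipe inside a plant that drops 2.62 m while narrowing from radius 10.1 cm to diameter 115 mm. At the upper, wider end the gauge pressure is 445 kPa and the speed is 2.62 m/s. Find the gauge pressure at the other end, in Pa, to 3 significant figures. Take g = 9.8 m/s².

Mass conservation (A₁v₁ = A₂v₂) gives v₂ = 2.62 × 320/104 = 8.08 m/s.
Applying Bernoulli between the two ends and solving for P₂: P₂ = P₁ + ½ρ(v₁² − v₂²) − ρgΔh.
P₂ = 445000 + ½·734·(2.62² − 8.08²) − 734·9.8·(−2.62) = 445000 + (-21500) − (-18800) = 442000 Pa.

P₂ = 442000 Pa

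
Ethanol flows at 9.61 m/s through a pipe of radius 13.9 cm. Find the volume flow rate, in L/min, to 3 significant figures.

35000 L/min

Q = A·v = 0.0607 m² × 9.61 m/s = 0.583 m³/s.
Converting: 0.583 m³/s × 60000 = 35000 L/min.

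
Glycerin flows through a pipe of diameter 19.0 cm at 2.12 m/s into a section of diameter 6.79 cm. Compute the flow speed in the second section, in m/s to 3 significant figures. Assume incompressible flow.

Mass conservation (A₁v₁ = A₂v₂) gives v₂ = 2.12 × 284/36.2 = 16.6 m/s.

16.6 m/s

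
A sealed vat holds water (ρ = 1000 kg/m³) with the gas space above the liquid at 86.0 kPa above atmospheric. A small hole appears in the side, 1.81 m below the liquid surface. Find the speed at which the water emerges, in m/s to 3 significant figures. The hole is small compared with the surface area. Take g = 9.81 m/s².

Take point 1 at the surface (v₁ ≈ 0) and point 2 at the hole (at atmospheric pressure). Bernoulli: P₁ + ρg h = P_atm + ½ρv₂².
With P₁ − P_atm = 86000 Pa, v₂ = √(2gh + 2ΔP/ρ) = √(2·9.81·1.81 + 2·86000/1000) = 14.4 m/s.

v ≈ 14.4 m/s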